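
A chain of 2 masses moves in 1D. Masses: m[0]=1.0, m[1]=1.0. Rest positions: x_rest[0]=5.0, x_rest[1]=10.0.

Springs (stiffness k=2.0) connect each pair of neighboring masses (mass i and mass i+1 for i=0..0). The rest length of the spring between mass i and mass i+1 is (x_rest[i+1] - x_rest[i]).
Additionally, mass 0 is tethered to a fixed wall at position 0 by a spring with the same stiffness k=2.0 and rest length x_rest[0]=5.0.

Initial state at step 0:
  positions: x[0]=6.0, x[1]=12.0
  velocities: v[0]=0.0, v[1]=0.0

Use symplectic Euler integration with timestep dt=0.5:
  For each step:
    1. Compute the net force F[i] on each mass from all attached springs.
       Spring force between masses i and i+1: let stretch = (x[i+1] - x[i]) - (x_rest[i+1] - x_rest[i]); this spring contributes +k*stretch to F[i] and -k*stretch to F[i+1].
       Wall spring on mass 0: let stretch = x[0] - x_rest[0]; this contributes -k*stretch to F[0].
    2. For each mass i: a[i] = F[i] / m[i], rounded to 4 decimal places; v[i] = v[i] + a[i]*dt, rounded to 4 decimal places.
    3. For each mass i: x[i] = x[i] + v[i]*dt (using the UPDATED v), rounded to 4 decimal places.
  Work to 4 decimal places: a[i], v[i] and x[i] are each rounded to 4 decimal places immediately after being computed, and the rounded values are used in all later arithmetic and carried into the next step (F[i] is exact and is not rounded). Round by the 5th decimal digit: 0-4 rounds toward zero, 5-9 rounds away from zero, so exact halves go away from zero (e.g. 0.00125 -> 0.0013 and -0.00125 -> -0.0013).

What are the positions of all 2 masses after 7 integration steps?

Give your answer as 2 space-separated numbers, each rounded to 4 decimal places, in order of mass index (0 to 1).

Answer: 4.0157 7.9610

Derivation:
Step 0: x=[6.0000 12.0000] v=[0.0000 0.0000]
Step 1: x=[6.0000 11.5000] v=[0.0000 -1.0000]
Step 2: x=[5.7500 10.7500] v=[-0.5000 -1.5000]
Step 3: x=[5.1250 10.0000] v=[-1.2500 -1.5000]
Step 4: x=[4.3750 9.3125] v=[-1.5000 -1.3750]
Step 5: x=[3.9063 8.6563] v=[-0.9375 -1.3125]
Step 6: x=[3.8594 8.1251] v=[-0.0938 -1.0625]
Step 7: x=[4.0157 7.9610] v=[0.3125 -0.3282]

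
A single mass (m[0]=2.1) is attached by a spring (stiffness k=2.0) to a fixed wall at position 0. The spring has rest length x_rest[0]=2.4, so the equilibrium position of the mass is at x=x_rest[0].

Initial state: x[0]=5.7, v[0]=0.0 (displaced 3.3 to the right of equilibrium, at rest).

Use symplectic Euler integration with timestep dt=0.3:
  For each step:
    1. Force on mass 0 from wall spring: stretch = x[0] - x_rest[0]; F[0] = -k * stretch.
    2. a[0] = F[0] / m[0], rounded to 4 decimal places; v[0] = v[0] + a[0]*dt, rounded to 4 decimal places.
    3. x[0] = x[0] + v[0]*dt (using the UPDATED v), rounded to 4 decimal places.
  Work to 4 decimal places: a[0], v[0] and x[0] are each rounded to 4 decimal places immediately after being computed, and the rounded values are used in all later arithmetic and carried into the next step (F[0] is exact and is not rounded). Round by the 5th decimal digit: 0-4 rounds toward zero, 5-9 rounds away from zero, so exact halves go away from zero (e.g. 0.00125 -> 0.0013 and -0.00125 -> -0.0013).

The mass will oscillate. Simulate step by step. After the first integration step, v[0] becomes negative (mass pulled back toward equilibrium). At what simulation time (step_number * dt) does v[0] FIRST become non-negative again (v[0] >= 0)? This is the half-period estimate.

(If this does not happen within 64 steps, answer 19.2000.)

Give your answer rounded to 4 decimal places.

Step 0: x=[5.7000] v=[0.0000]
Step 1: x=[5.4171] v=[-0.9429]
Step 2: x=[4.8756] v=[-1.8049]
Step 3: x=[4.1219] v=[-2.5122]
Step 4: x=[3.2206] v=[-3.0042]
Step 5: x=[2.2490] v=[-3.2387]
Step 6: x=[1.2903] v=[-3.1956]
Step 7: x=[0.4268] v=[-2.8785]
Step 8: x=[-0.2676] v=[-2.3147]
Step 9: x=[-0.7334] v=[-1.5525]
Step 10: x=[-0.9306] v=[-0.6572]
Step 11: x=[-0.8423] v=[0.2944]
First v>=0 after going negative at step 11, time=3.3000

Answer: 3.3000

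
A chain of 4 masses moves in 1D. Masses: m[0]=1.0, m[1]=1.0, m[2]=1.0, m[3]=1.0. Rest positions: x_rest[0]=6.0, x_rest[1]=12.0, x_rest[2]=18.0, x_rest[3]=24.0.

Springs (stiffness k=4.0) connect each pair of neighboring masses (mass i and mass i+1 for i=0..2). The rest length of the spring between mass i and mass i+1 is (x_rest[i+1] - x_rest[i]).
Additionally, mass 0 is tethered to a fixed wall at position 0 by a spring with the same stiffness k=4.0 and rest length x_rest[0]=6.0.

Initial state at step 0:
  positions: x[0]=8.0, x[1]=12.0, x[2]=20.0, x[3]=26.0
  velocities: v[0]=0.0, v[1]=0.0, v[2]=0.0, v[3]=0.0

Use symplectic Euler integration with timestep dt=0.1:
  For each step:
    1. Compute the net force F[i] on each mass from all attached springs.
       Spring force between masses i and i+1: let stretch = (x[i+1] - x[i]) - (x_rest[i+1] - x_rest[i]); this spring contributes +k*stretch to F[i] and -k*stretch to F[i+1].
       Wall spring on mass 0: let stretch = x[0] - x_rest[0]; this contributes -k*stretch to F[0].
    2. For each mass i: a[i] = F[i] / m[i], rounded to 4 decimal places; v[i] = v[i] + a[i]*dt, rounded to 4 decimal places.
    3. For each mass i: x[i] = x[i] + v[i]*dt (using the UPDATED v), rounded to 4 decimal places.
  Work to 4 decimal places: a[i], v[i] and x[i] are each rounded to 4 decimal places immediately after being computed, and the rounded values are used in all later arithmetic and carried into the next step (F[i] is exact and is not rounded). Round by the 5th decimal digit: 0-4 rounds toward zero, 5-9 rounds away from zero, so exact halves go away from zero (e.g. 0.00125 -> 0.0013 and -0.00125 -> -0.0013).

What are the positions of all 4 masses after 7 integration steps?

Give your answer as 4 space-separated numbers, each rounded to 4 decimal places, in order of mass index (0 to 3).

Answer: 5.4781 14.2364 18.9913 25.7146

Derivation:
Step 0: x=[8.0000 12.0000 20.0000 26.0000] v=[0.0000 0.0000 0.0000 0.0000]
Step 1: x=[7.8400 12.1600 19.9200 26.0000] v=[-1.6000 1.6000 -0.8000 0.0000]
Step 2: x=[7.5392 12.4576 19.7728 25.9968] v=[-3.0080 2.9760 -1.4720 -0.0320]
Step 3: x=[7.1336 12.8511 19.5820 25.9846] v=[-4.0563 3.9347 -1.9085 -0.1216]
Step 4: x=[6.6713 13.2851 19.3780 25.9563] v=[-4.6227 4.3401 -2.0398 -0.2826]
Step 5: x=[6.2067 13.6983 19.1934 25.9049] v=[-4.6457 4.1317 -1.8456 -0.5139]
Step 6: x=[5.7935 14.0316 19.0575 25.8251] v=[-4.1317 3.3331 -1.3590 -0.7985]
Step 7: x=[5.4781 14.2364 18.9913 25.7146] v=[-3.1539 2.0482 -0.6623 -1.1055]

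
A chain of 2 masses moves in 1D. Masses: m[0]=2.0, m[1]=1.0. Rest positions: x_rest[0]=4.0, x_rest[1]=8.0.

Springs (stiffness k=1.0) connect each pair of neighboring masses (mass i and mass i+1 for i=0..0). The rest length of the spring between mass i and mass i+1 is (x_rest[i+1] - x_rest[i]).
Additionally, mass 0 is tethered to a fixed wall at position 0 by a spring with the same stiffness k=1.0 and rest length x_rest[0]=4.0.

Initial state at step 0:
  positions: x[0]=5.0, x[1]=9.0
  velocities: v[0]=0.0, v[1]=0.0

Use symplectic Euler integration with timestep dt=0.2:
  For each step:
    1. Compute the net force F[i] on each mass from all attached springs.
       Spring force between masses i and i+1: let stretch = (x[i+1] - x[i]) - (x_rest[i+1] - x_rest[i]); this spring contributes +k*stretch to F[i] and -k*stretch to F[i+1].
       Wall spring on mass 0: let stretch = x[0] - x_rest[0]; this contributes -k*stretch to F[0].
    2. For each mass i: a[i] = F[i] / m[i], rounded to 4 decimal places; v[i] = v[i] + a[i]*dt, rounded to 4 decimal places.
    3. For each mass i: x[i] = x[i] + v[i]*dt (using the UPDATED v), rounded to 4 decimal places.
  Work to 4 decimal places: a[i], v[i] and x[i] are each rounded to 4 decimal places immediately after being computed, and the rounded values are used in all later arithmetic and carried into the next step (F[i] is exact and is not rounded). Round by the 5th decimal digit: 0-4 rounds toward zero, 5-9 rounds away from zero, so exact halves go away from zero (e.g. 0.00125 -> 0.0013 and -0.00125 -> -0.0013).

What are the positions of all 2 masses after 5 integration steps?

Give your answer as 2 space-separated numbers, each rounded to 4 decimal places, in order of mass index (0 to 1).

Answer: 4.7267 8.9738

Derivation:
Step 0: x=[5.0000 9.0000] v=[0.0000 0.0000]
Step 1: x=[4.9800 9.0000] v=[-0.1000 0.0000]
Step 2: x=[4.9408 8.9992] v=[-0.1960 -0.0040]
Step 3: x=[4.8840 8.9961] v=[-0.2842 -0.0157]
Step 4: x=[4.8117 8.9885] v=[-0.3614 -0.0381]
Step 5: x=[4.7267 8.9738] v=[-0.4249 -0.0735]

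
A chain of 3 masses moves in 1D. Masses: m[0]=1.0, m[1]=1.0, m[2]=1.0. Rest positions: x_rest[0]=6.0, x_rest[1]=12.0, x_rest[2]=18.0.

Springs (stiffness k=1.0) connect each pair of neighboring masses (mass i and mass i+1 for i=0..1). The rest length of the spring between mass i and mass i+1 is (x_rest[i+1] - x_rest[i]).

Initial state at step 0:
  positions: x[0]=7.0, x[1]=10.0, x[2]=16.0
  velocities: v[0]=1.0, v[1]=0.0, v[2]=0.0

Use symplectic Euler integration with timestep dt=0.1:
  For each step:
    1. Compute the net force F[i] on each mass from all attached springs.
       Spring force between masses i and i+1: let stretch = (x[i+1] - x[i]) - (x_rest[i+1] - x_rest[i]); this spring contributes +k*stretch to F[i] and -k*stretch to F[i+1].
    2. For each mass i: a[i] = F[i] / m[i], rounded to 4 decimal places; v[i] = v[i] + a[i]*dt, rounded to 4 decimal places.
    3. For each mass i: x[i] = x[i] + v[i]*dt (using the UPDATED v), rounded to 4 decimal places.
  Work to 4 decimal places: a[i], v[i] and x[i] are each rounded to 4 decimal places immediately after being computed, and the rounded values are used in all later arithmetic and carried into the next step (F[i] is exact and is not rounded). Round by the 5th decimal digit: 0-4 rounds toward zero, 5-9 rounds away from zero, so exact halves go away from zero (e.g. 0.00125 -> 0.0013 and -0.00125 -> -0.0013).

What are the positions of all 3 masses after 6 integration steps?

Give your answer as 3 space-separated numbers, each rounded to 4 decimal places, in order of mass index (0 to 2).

Answer: 6.9769 10.6026 16.0206

Derivation:
Step 0: x=[7.0000 10.0000 16.0000] v=[1.0000 0.0000 0.0000]
Step 1: x=[7.0700 10.0300 16.0000] v=[0.7000 0.3000 0.0000]
Step 2: x=[7.1096 10.0901 16.0003] v=[0.3960 0.6010 0.0030]
Step 3: x=[7.1190 10.1795 16.0015] v=[0.0941 0.8940 0.0120]
Step 4: x=[7.0990 10.2965 16.0045] v=[-0.1999 1.1702 0.0298]
Step 5: x=[7.0510 10.4386 16.0104] v=[-0.4802 1.4213 0.0590]
Step 6: x=[6.9769 10.6026 16.0206] v=[-0.7414 1.6397 0.1018]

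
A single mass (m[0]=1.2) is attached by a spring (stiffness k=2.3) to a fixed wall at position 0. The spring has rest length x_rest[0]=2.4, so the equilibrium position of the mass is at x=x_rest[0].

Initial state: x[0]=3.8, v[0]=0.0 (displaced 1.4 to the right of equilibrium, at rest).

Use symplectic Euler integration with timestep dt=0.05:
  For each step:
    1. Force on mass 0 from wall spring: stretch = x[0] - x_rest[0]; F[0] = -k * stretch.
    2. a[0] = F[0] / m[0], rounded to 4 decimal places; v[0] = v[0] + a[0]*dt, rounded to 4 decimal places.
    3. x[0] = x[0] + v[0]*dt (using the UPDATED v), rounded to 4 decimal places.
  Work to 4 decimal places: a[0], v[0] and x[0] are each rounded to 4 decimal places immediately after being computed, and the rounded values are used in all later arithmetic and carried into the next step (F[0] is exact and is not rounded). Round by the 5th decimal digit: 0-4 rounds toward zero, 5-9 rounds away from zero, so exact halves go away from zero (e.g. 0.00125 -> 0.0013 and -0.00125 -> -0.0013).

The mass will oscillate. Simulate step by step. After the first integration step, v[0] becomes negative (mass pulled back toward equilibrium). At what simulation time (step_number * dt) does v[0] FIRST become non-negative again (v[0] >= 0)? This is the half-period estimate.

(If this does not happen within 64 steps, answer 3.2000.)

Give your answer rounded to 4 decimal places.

Step 0: x=[3.8000] v=[0.0000]
Step 1: x=[3.7933] v=[-0.1342]
Step 2: x=[3.7799] v=[-0.2677]
Step 3: x=[3.7599] v=[-0.3999]
Step 4: x=[3.7334] v=[-0.5302]
Step 5: x=[3.7005] v=[-0.6580]
Step 6: x=[3.6614] v=[-0.7826]
Step 7: x=[3.6162] v=[-0.9035]
Step 8: x=[3.5652] v=[-1.0201]
Step 9: x=[3.5086] v=[-1.1318]
Step 10: x=[3.4467] v=[-1.2380]
Step 11: x=[3.3798] v=[-1.3383]
Step 12: x=[3.3082] v=[-1.4322]
Step 13: x=[3.2322] v=[-1.5192]
Step 14: x=[3.1523] v=[-1.5990]
Step 15: x=[3.0687] v=[-1.6711]
Step 16: x=[2.9819] v=[-1.7352]
Step 17: x=[2.8924] v=[-1.7910]
Step 18: x=[2.8005] v=[-1.8382]
Step 19: x=[2.7067] v=[-1.8766]
Step 20: x=[2.6114] v=[-1.9060]
Step 21: x=[2.5151] v=[-1.9263]
Step 22: x=[2.4182] v=[-1.9373]
Step 23: x=[2.3213] v=[-1.9390]
Step 24: x=[2.2247] v=[-1.9315]
Step 25: x=[2.1290] v=[-1.9147]
Step 26: x=[2.0346] v=[-1.8887]
Step 27: x=[1.9419] v=[-1.8537]
Step 28: x=[1.8514] v=[-1.8098]
Step 29: x=[1.7635] v=[-1.7572]
Step 30: x=[1.6787] v=[-1.6962]
Step 31: x=[1.5973] v=[-1.6271]
Step 32: x=[1.5198] v=[-1.5502]
Step 33: x=[1.4465] v=[-1.4658]
Step 34: x=[1.3778] v=[-1.3744]
Step 35: x=[1.3140] v=[-1.2764]
Step 36: x=[1.2554] v=[-1.1723]
Step 37: x=[1.2023] v=[-1.0626]
Step 38: x=[1.1549] v=[-0.9478]
Step 39: x=[1.1135] v=[-0.8285]
Step 40: x=[1.0782] v=[-0.7052]
Step 41: x=[1.0493] v=[-0.5785]
Step 42: x=[1.0268] v=[-0.4491]
Step 43: x=[1.0109] v=[-0.3175]
Step 44: x=[1.0017] v=[-0.1844]
Step 45: x=[0.9992] v=[-0.0504]
Step 46: x=[1.0034] v=[0.0838]
First v>=0 after going negative at step 46, time=2.3000

Answer: 2.3000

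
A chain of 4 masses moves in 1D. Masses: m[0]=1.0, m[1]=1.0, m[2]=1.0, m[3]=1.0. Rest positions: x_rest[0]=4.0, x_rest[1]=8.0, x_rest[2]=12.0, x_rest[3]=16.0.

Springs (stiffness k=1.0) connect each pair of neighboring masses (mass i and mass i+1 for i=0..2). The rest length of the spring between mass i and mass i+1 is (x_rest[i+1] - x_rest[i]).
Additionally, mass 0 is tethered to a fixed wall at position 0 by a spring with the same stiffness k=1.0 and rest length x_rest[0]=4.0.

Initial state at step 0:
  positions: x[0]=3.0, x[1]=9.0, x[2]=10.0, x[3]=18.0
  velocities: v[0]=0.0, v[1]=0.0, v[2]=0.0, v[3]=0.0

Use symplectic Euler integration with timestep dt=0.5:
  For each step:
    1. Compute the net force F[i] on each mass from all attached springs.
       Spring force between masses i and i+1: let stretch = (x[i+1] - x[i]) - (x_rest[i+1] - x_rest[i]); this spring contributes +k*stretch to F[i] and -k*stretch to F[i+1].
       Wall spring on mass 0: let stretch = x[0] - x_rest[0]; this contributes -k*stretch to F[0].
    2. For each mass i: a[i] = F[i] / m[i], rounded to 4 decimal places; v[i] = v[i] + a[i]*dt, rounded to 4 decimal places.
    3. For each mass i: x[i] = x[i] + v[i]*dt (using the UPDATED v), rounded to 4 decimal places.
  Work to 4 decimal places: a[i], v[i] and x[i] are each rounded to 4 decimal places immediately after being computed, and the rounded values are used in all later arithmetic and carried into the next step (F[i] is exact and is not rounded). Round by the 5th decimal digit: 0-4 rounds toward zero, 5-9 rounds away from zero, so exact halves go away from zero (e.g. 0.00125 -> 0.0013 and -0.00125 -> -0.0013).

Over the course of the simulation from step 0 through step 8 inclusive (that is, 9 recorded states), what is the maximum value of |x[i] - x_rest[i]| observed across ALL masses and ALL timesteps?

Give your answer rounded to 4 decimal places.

Step 0: x=[3.0000 9.0000 10.0000 18.0000] v=[0.0000 0.0000 0.0000 0.0000]
Step 1: x=[3.7500 7.7500 11.7500 17.0000] v=[1.5000 -2.5000 3.5000 -2.0000]
Step 2: x=[4.5625 6.5000 13.8125 15.6875] v=[1.6250 -2.5000 4.1250 -2.6250]
Step 3: x=[4.7188 6.5938 14.5157 14.9063] v=[0.3125 0.1875 1.4063 -1.5625]
Step 4: x=[4.1641 8.1993 13.3360 15.0274] v=[-1.1094 3.2110 -2.3594 0.2422]
Step 5: x=[3.5772 10.0802 11.2950 15.7257] v=[-1.1739 3.7618 -4.0821 1.3965]
Step 6: x=[3.7217 10.6391 10.0579 16.3163] v=[0.2890 1.1177 -2.4742 1.1812]
Step 7: x=[4.6652 9.3233 10.5307 16.3423] v=[1.8869 -2.6316 0.9456 0.0520]
Step 8: x=[5.6069 7.1448 12.1546 15.9154] v=[1.8834 -4.3570 3.2477 -0.8538]
Max displacement = 2.6391

Answer: 2.6391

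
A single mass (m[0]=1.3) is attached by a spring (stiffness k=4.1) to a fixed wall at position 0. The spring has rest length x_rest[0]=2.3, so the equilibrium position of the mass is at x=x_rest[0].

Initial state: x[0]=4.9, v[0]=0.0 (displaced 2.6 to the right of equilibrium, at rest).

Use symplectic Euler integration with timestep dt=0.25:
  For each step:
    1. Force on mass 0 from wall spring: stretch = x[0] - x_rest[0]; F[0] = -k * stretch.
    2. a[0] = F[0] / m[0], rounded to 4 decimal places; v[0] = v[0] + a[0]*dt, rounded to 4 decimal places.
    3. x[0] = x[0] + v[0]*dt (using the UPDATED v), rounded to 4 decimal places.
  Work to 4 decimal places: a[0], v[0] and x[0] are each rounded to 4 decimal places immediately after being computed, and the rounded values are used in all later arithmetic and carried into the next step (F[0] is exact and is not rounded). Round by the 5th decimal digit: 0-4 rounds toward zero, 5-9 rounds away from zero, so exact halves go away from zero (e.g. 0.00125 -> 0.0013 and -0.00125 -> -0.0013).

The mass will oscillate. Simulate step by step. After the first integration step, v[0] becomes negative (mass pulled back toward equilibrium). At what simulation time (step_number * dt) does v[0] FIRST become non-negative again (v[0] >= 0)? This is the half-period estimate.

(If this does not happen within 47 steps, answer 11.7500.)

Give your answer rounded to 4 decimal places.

Step 0: x=[4.9000] v=[0.0000]
Step 1: x=[4.3875] v=[-2.0500]
Step 2: x=[3.4635] v=[-3.6959]
Step 3: x=[2.3102] v=[-4.6133]
Step 4: x=[1.1549] v=[-4.6214]
Step 5: x=[0.2253] v=[-3.7185]
Step 6: x=[-0.2954] v=[-2.0827]
Step 7: x=[-0.3045] v=[-0.0363]
Step 8: x=[0.1998] v=[2.0173]
First v>=0 after going negative at step 8, time=2.0000

Answer: 2.0000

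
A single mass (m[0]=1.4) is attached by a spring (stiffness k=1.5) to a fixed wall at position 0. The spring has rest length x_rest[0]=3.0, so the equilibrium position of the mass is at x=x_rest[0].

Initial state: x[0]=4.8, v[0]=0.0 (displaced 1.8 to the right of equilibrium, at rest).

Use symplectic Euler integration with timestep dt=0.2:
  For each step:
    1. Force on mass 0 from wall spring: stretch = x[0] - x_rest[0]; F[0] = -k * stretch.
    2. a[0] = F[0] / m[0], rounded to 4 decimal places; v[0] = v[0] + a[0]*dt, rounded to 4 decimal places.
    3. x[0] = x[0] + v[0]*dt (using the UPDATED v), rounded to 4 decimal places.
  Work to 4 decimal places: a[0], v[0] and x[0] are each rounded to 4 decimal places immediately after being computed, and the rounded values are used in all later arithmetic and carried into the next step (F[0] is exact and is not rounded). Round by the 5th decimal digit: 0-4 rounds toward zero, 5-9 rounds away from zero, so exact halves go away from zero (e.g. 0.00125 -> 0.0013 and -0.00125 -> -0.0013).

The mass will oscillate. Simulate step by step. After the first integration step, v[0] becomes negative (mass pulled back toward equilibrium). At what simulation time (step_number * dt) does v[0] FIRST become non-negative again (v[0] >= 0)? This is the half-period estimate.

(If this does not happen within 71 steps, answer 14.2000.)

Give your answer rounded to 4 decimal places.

Step 0: x=[4.8000] v=[0.0000]
Step 1: x=[4.7229] v=[-0.3857]
Step 2: x=[4.5719] v=[-0.7549]
Step 3: x=[4.3536] v=[-1.0917]
Step 4: x=[4.0772] v=[-1.3818]
Step 5: x=[3.7547] v=[-1.6126]
Step 6: x=[3.3998] v=[-1.7743]
Step 7: x=[3.0278] v=[-1.8600]
Step 8: x=[2.6546] v=[-1.8660]
Step 9: x=[2.2962] v=[-1.7920]
Step 10: x=[1.9680] v=[-1.6412]
Step 11: x=[1.6840] v=[-1.4201]
Step 12: x=[1.4564] v=[-1.1381]
Step 13: x=[1.2949] v=[-0.8073]
Step 14: x=[1.2065] v=[-0.4419]
Step 15: x=[1.1950] v=[-0.0576]
Step 16: x=[1.2608] v=[0.3292]
First v>=0 after going negative at step 16, time=3.2000

Answer: 3.2000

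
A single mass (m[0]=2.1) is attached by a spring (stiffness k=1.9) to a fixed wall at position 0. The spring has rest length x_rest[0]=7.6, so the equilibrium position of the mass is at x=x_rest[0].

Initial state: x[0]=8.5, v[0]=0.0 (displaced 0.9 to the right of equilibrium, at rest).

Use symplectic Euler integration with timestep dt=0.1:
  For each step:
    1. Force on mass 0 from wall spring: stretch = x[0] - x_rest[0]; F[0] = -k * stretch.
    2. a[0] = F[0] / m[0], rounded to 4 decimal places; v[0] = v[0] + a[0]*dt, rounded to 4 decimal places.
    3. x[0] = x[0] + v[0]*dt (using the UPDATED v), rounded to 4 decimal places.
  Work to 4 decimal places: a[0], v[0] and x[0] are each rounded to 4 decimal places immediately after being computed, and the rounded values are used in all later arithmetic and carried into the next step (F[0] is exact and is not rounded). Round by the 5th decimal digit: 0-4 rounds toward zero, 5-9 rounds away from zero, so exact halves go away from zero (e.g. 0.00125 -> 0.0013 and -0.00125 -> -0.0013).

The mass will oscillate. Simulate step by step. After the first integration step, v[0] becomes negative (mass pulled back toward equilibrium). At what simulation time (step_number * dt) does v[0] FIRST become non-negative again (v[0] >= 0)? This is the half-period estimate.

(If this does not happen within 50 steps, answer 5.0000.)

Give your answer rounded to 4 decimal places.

Step 0: x=[8.5000] v=[0.0000]
Step 1: x=[8.4919] v=[-0.0814]
Step 2: x=[8.4757] v=[-0.1621]
Step 3: x=[8.4516] v=[-0.2413]
Step 4: x=[8.4198] v=[-0.3184]
Step 5: x=[8.3805] v=[-0.3926]
Step 6: x=[8.3342] v=[-0.4632]
Step 7: x=[8.2812] v=[-0.5296]
Step 8: x=[8.2221] v=[-0.5912]
Step 9: x=[8.1574] v=[-0.6475]
Step 10: x=[8.0876] v=[-0.6979]
Step 11: x=[8.0134] v=[-0.7420]
Step 12: x=[7.9355] v=[-0.7794]
Step 13: x=[7.8545] v=[-0.8098]
Step 14: x=[7.7712] v=[-0.8328]
Step 15: x=[7.6864] v=[-0.8483]
Step 16: x=[7.6008] v=[-0.8561]
Step 17: x=[7.5152] v=[-0.8562]
Step 18: x=[7.4304] v=[-0.8485]
Step 19: x=[7.3471] v=[-0.8332]
Step 20: x=[7.2661] v=[-0.8103]
Step 21: x=[7.1881] v=[-0.7801]
Step 22: x=[7.1138] v=[-0.7428]
Step 23: x=[7.0439] v=[-0.6988]
Step 24: x=[6.9791] v=[-0.6485]
Step 25: x=[6.9199] v=[-0.5923]
Step 26: x=[6.8668] v=[-0.5308]
Step 27: x=[6.8204] v=[-0.4645]
Step 28: x=[6.7810] v=[-0.3940]
Step 29: x=[6.7490] v=[-0.3199]
Step 30: x=[6.7247] v=[-0.2429]
Step 31: x=[6.7083] v=[-0.1637]
Step 32: x=[6.7000] v=[-0.0830]
Step 33: x=[6.6998] v=[-0.0016]
Step 34: x=[6.7078] v=[0.0799]
First v>=0 after going negative at step 34, time=3.4000

Answer: 3.4000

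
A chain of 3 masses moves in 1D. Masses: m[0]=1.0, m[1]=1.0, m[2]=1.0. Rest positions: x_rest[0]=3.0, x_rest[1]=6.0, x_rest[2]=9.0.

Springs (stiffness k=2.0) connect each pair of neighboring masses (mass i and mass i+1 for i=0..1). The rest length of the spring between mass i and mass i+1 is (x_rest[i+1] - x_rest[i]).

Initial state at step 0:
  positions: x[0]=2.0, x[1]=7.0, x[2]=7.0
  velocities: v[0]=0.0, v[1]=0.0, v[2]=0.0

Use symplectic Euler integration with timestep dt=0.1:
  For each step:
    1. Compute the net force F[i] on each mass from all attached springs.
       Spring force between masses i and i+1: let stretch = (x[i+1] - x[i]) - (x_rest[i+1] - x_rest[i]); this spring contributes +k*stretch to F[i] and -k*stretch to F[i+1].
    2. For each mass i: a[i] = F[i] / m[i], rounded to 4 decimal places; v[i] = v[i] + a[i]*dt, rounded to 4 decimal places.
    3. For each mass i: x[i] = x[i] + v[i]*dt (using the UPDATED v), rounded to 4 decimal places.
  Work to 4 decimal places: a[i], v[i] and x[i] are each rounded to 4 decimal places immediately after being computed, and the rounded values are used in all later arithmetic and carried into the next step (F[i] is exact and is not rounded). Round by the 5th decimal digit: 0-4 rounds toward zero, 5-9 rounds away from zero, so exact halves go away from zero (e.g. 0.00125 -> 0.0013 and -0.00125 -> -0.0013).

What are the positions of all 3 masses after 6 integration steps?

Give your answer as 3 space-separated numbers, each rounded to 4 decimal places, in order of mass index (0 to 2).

Step 0: x=[2.0000 7.0000 7.0000] v=[0.0000 0.0000 0.0000]
Step 1: x=[2.0400 6.9000 7.0600] v=[0.4000 -1.0000 0.6000]
Step 2: x=[2.1172 6.7060 7.1768] v=[0.7720 -1.9400 1.1680]
Step 3: x=[2.2262 6.4296 7.3442] v=[1.0898 -2.7636 1.6738]
Step 4: x=[2.3593 6.0875 7.5533] v=[1.3305 -3.4214 2.0909]
Step 5: x=[2.5069 5.7001 7.7931] v=[1.4761 -3.8739 2.3977]
Step 6: x=[2.6584 5.2907 8.0510] v=[1.5147 -4.0939 2.5791]

Answer: 2.6584 5.2907 8.0510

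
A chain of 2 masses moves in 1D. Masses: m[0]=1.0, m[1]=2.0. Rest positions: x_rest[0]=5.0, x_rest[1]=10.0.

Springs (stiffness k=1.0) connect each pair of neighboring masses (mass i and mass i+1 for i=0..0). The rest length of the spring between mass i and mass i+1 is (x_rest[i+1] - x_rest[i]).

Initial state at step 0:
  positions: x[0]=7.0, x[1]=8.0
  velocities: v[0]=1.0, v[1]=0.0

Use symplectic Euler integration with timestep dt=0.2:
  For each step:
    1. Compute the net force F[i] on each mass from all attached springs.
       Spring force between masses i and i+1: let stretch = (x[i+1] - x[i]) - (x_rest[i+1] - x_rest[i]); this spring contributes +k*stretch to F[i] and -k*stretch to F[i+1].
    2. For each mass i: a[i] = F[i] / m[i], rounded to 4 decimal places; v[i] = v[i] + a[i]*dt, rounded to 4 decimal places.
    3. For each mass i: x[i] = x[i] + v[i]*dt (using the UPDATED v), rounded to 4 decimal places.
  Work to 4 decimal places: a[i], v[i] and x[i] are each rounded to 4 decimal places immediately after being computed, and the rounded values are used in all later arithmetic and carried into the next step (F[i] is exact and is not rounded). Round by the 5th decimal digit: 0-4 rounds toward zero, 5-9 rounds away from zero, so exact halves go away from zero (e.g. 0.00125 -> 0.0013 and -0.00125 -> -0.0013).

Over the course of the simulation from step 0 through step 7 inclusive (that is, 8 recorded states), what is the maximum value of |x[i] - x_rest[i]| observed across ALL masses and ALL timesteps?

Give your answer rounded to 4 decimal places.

Answer: 2.0400

Derivation:
Step 0: x=[7.0000 8.0000] v=[1.0000 0.0000]
Step 1: x=[7.0400 8.0800] v=[0.2000 0.4000]
Step 2: x=[6.9216 8.2392] v=[-0.5920 0.7960]
Step 3: x=[6.6559 8.4720] v=[-1.3285 1.1642]
Step 4: x=[6.2628 8.7685] v=[-1.9653 1.4826]
Step 5: x=[5.7700 9.1149] v=[-2.4642 1.7320]
Step 6: x=[5.2110 9.4944] v=[-2.7952 1.8975]
Step 7: x=[4.6233 9.8882] v=[-2.9385 1.9692]
Max displacement = 2.0400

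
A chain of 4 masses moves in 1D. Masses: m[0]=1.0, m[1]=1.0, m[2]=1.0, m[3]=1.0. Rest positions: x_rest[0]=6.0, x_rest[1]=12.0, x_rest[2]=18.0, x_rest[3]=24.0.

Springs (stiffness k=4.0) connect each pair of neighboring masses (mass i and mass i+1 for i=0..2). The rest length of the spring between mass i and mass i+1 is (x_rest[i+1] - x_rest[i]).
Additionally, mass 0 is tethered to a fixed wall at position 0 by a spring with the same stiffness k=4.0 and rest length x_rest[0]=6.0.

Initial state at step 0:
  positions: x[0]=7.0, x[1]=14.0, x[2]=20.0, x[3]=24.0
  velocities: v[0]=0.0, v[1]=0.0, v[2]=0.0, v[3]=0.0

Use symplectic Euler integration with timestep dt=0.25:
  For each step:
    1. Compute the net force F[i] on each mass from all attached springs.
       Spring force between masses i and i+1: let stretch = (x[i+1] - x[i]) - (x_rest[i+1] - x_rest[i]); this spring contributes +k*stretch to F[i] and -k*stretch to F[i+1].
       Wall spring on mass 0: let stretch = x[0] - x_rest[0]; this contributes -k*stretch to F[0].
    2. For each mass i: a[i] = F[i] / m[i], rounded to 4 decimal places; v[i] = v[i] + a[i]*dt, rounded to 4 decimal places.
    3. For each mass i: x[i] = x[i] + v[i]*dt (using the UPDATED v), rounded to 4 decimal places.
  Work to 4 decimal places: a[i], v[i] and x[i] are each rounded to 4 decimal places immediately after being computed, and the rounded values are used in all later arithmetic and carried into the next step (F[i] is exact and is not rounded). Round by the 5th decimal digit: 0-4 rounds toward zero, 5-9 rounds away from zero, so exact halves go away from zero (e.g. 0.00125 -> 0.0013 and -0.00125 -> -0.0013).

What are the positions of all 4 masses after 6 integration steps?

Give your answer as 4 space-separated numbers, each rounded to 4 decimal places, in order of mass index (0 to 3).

Step 0: x=[7.0000 14.0000 20.0000 24.0000] v=[0.0000 0.0000 0.0000 0.0000]
Step 1: x=[7.0000 13.7500 19.5000 24.5000] v=[0.0000 -1.0000 -2.0000 2.0000]
Step 2: x=[6.9375 13.2500 18.8125 25.2500] v=[-0.2500 -2.0000 -2.7500 3.0000]
Step 3: x=[6.7188 12.5625 18.3438 25.8906] v=[-0.8750 -2.7500 -1.8750 2.5625]
Step 4: x=[6.2813 11.8594 18.3164 26.1445] v=[-1.7501 -2.8124 -0.1095 1.0157]
Step 5: x=[5.6680 11.3760 18.6318 25.9414] v=[-2.4533 -1.9335 1.2616 -0.8124]
Step 6: x=[5.0647 11.2796 18.9607 25.4109] v=[-2.4133 -0.3857 1.3154 -2.1220]

Answer: 5.0647 11.2796 18.9607 25.4109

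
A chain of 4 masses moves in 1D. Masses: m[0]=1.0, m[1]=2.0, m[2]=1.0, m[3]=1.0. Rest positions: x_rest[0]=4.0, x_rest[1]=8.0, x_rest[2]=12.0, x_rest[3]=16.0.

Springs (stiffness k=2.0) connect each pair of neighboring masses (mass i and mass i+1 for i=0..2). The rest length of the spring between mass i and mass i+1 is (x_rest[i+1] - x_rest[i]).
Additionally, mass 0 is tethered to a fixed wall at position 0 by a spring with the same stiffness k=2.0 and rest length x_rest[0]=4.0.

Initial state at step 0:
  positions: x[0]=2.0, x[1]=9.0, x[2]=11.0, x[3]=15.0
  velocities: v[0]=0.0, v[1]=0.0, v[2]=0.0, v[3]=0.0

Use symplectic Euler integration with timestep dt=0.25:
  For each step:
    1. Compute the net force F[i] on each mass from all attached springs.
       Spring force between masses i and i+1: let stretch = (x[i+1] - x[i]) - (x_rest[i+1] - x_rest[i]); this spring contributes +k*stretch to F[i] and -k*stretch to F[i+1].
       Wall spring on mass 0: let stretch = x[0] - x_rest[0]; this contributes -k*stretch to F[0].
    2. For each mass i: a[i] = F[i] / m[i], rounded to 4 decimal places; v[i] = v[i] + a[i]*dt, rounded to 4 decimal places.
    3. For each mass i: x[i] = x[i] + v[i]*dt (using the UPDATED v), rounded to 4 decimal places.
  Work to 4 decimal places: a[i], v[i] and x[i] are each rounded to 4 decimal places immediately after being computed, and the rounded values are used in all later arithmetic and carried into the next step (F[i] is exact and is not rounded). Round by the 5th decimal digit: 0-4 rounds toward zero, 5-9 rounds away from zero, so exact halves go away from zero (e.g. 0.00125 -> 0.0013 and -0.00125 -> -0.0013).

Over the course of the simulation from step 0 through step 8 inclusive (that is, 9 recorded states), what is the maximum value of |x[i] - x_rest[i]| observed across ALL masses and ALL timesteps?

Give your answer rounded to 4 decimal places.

Answer: 2.0702

Derivation:
Step 0: x=[2.0000 9.0000 11.0000 15.0000] v=[0.0000 0.0000 0.0000 0.0000]
Step 1: x=[2.6250 8.6875 11.2500 15.0000] v=[2.5000 -1.2500 1.0000 0.0000]
Step 2: x=[3.6797 8.1563 11.6485 15.0313] v=[4.2188 -2.1250 1.5938 0.1250]
Step 3: x=[4.8340 7.5635 12.0333 15.1397] v=[4.6173 -2.3711 1.5391 0.4336]
Step 4: x=[5.7253 7.0795 12.2477 15.3598] v=[3.5651 -1.9360 0.8574 0.8804]
Step 5: x=[6.0702 6.8339 12.2050 15.6909] v=[1.3796 -0.9825 -0.1707 1.3244]
Step 6: x=[5.7518 6.8763 11.9267 16.0863] v=[-1.2737 0.1694 -1.1133 1.5815]
Step 7: x=[4.8550 7.1640 11.5370 16.4617] v=[-3.5874 1.1509 -1.5587 1.5017]
Step 8: x=[3.6399 7.5807 11.2163 16.7216] v=[-4.8604 1.6669 -1.2829 1.0394]
Max displacement = 2.0702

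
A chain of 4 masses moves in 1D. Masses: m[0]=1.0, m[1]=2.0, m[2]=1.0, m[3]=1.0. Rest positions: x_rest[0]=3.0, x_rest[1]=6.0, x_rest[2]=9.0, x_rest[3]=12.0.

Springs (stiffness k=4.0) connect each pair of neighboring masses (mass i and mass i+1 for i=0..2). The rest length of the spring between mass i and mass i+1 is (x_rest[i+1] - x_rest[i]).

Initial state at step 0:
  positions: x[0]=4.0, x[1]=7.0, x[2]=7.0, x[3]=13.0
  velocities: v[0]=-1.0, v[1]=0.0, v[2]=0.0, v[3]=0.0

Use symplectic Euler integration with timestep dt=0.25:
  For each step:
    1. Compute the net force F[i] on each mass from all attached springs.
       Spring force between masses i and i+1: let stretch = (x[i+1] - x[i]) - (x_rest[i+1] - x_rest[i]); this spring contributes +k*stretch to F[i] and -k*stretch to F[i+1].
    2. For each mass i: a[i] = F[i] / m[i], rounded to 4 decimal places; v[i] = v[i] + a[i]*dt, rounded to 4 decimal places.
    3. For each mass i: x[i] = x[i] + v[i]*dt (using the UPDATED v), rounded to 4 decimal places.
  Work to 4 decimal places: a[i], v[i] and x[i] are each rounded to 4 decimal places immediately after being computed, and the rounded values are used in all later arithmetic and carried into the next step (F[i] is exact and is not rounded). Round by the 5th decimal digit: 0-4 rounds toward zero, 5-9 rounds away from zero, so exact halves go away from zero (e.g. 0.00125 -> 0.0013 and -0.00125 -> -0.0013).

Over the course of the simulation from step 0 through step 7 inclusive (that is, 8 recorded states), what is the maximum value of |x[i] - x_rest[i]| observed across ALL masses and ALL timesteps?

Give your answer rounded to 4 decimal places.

Answer: 2.5625

Derivation:
Step 0: x=[4.0000 7.0000 7.0000 13.0000] v=[-1.0000 0.0000 0.0000 0.0000]
Step 1: x=[3.7500 6.6250 8.5000 12.2500] v=[-1.0000 -1.5000 6.0000 -3.0000]
Step 2: x=[3.4688 6.1250 10.4688 11.3125] v=[-1.1250 -2.0000 7.8750 -3.7500]
Step 3: x=[3.1016 5.8360 11.5625 10.9141] v=[-1.4688 -1.1562 4.3749 -1.5937]
Step 4: x=[2.6680 5.9210 11.0625 11.4278] v=[-1.7344 0.3399 -2.0000 2.0547]
Step 5: x=[2.2977 6.2421 9.3685 12.6002] v=[-1.4814 1.2842 -6.7762 4.6894]
Step 6: x=[2.1635 6.4609 7.7008 13.7146] v=[-0.5370 0.8752 -6.6709 4.4577]
Step 7: x=[2.3536 6.2975 7.2266 14.0756] v=[0.7604 -0.6536 -1.8970 1.4439]
Max displacement = 2.5625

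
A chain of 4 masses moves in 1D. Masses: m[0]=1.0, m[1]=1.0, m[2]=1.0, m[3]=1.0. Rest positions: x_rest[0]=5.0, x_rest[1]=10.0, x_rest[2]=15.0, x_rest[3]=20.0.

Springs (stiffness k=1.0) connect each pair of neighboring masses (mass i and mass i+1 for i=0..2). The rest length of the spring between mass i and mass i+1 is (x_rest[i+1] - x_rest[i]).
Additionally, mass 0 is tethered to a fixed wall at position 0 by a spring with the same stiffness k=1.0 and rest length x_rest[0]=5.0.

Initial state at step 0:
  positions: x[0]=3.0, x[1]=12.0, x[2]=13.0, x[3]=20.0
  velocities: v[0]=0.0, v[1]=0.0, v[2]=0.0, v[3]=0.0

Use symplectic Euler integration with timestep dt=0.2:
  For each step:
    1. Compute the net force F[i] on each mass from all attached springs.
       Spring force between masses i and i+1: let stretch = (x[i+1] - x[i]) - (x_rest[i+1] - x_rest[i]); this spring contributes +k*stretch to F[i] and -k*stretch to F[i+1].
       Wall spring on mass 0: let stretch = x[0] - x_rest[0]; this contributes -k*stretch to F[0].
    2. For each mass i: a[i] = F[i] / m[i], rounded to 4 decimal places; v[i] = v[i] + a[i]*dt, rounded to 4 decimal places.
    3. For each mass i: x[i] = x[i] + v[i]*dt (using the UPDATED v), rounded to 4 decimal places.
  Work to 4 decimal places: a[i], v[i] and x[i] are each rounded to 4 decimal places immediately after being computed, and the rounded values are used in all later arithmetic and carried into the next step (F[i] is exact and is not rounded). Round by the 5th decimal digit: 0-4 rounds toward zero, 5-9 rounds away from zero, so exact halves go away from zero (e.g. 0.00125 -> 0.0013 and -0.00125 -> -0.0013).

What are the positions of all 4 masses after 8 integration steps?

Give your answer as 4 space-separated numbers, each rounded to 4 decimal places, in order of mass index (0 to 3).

Step 0: x=[3.0000 12.0000 13.0000 20.0000] v=[0.0000 0.0000 0.0000 0.0000]
Step 1: x=[3.2400 11.6800 13.2400 19.9200] v=[1.2000 -1.6000 1.2000 -0.4000]
Step 2: x=[3.6880 11.0848 13.6848 19.7728] v=[2.2400 -2.9760 2.2240 -0.7360]
Step 3: x=[4.2844 10.2977 14.2691 19.5821] v=[2.9818 -3.9354 2.9216 -0.9536]
Step 4: x=[4.9499 9.4289 14.9071 19.3789] v=[3.3276 -4.3438 3.1899 -1.0162]
Step 5: x=[5.5966 8.6001 15.5048 19.1968] v=[3.2334 -4.1440 2.9886 -0.9106]
Step 6: x=[6.1396 7.9273 15.9740 19.0670] v=[2.7148 -3.3638 2.3461 -0.6490]
Step 7: x=[6.5085 7.5049 16.2451 19.0135] v=[1.8444 -2.1120 1.3554 -0.2676]
Step 8: x=[6.6569 7.3923 16.2773 19.0492] v=[0.7420 -0.5632 0.1610 0.1787]

Answer: 6.6569 7.3923 16.2773 19.0492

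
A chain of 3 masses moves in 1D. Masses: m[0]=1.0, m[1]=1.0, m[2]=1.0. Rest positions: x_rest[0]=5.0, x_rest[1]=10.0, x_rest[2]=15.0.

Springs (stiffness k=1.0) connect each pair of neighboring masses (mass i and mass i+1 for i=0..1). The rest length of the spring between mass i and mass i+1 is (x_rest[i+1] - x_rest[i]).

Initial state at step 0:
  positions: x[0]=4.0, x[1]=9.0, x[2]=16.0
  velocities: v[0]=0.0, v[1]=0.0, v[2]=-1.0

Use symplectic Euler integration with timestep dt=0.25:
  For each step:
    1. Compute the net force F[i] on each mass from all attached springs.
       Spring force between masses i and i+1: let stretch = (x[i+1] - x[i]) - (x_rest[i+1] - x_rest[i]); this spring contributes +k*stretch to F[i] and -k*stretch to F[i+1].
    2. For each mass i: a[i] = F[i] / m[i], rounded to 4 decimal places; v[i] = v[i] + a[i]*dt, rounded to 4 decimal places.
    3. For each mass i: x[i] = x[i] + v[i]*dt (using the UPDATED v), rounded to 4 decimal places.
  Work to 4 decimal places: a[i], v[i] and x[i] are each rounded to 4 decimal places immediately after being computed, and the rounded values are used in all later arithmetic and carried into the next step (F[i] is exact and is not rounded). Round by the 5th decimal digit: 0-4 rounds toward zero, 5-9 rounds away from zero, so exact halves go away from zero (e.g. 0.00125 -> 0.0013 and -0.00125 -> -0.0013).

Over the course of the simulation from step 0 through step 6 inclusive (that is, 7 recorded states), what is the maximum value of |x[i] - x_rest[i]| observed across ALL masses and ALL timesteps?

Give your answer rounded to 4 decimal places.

Step 0: x=[4.0000 9.0000 16.0000] v=[0.0000 0.0000 -1.0000]
Step 1: x=[4.0000 9.1250 15.6250] v=[0.0000 0.5000 -1.5000]
Step 2: x=[4.0078 9.3360 15.1563] v=[0.0313 0.8438 -1.8750]
Step 3: x=[4.0362 9.5777 14.6363] v=[0.1134 0.9668 -2.0801]
Step 4: x=[4.0984 9.7892 14.1126] v=[0.2488 0.8461 -2.0948]
Step 5: x=[4.2038 9.9153 13.6312] v=[0.4215 0.5043 -1.9257]
Step 6: x=[4.3537 9.9167 13.2300] v=[0.5994 0.0054 -1.6047]
Max displacement = 1.7700

Answer: 1.7700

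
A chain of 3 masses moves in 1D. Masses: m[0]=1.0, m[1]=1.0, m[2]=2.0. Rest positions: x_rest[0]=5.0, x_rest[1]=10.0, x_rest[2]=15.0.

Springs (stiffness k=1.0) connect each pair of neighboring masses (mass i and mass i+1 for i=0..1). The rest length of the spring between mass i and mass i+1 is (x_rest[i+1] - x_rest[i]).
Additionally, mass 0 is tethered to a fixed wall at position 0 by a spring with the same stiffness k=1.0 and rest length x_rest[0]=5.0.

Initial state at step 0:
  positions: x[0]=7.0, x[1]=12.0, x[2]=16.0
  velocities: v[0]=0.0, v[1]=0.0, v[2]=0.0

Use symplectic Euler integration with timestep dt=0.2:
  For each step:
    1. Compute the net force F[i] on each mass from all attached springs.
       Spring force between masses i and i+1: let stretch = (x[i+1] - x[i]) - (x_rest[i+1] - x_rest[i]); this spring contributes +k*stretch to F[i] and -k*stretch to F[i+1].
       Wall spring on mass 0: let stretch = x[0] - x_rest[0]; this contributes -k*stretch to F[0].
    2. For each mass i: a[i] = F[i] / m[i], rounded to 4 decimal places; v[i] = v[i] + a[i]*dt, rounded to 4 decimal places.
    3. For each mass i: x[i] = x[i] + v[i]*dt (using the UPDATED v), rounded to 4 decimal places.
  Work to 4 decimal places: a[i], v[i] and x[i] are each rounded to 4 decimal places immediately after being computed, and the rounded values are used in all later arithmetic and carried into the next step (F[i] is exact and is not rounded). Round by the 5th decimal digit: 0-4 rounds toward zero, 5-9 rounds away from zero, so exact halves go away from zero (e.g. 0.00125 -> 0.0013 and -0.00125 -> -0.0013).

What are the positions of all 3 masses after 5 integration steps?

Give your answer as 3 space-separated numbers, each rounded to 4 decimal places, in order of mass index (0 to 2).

Step 0: x=[7.0000 12.0000 16.0000] v=[0.0000 0.0000 0.0000]
Step 1: x=[6.9200 11.9600 16.0200] v=[-0.4000 -0.2000 0.1000]
Step 2: x=[6.7648 11.8808 16.0588] v=[-0.7760 -0.3960 0.1940]
Step 3: x=[6.5436 11.7641 16.1140] v=[-1.1058 -0.5836 0.2762]
Step 4: x=[6.2695 11.6126 16.1822] v=[-1.3704 -0.7577 0.3412]
Step 5: x=[5.9584 11.4301 16.2590] v=[-1.5557 -0.9124 0.3842]

Answer: 5.9584 11.4301 16.2590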